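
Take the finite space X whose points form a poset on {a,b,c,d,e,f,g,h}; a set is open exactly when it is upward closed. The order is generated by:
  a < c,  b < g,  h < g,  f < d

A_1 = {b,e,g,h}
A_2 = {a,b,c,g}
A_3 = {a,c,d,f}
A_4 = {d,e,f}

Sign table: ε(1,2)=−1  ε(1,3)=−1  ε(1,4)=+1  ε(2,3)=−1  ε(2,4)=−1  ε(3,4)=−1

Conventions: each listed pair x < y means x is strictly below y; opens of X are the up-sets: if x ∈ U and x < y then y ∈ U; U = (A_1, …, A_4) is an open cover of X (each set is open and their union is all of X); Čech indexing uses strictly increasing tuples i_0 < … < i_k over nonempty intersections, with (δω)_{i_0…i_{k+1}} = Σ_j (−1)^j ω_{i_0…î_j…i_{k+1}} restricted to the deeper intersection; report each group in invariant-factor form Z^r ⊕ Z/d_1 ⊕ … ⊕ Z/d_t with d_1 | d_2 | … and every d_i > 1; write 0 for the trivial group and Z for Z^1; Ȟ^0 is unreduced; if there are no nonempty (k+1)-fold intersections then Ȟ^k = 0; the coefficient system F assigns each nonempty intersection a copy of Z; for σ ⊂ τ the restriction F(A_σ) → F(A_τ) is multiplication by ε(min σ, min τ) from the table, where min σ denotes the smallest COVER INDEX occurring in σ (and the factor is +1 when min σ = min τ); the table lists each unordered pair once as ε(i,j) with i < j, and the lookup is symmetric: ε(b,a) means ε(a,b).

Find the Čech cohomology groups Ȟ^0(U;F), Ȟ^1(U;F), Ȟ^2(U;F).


nonempty overlaps:
  A12={b,g} A14={e} A23={a,c} A34={d,f}
C dims 4,4; δ0: rk 4, SNF 1^3·2
degree 0: 4−4−0 = 0 → Ȟ^0 ≅ 0
degree 1: 4−0−4 = 0 plus torsion [2] → Ȟ^1 ≅ Z/2
degree 2: 0−0−0 = 0 → Ȟ^2 ≅ 0

Ȟ^0 = 0, Ȟ^1 = Z/2 and Ȟ^2 = 0


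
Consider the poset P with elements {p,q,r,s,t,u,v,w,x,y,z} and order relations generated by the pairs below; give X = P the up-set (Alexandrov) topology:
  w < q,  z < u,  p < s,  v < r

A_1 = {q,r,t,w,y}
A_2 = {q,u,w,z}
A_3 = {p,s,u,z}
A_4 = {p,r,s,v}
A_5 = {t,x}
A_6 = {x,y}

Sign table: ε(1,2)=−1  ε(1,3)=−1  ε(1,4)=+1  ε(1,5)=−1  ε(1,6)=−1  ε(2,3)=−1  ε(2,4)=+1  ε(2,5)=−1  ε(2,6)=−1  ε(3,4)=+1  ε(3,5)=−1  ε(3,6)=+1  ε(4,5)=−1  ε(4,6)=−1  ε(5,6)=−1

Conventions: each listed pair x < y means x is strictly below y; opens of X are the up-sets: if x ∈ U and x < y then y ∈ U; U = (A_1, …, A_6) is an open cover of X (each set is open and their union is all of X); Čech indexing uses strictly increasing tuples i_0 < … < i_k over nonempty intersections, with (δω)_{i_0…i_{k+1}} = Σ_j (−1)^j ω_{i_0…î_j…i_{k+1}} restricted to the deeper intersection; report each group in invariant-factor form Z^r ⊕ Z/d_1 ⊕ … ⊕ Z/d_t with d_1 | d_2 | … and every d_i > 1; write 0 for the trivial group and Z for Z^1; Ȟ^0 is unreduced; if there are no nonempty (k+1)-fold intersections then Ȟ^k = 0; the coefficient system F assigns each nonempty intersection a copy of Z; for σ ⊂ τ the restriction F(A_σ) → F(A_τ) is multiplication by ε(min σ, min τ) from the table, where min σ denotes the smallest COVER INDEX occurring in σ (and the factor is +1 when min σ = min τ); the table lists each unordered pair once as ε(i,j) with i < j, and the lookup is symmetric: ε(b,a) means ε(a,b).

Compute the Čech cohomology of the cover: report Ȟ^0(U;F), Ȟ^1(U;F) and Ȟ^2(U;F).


nonempty overlaps:
  A12={q,w} A14={r} A15={t} A16={y} A23={u,z} A34={p,s} A56={x}
C dims 6,7; δ0: rk 6, SNF 1^5·2
degree 0: 6−6−0 = 0 → Ȟ^0 ≅ 0
degree 1: 7−0−6 = 1 plus torsion [2] → Ȟ^1 ≅ Z ⊕ Z/2
degree 2: 0−0−0 = 0 → Ȟ^2 ≅ 0

Ȟ^0(U;F) ≅ 0,  Ȟ^1(U;F) ≅ Z ⊕ Z/2,  Ȟ^2(U;F) ≅ 0


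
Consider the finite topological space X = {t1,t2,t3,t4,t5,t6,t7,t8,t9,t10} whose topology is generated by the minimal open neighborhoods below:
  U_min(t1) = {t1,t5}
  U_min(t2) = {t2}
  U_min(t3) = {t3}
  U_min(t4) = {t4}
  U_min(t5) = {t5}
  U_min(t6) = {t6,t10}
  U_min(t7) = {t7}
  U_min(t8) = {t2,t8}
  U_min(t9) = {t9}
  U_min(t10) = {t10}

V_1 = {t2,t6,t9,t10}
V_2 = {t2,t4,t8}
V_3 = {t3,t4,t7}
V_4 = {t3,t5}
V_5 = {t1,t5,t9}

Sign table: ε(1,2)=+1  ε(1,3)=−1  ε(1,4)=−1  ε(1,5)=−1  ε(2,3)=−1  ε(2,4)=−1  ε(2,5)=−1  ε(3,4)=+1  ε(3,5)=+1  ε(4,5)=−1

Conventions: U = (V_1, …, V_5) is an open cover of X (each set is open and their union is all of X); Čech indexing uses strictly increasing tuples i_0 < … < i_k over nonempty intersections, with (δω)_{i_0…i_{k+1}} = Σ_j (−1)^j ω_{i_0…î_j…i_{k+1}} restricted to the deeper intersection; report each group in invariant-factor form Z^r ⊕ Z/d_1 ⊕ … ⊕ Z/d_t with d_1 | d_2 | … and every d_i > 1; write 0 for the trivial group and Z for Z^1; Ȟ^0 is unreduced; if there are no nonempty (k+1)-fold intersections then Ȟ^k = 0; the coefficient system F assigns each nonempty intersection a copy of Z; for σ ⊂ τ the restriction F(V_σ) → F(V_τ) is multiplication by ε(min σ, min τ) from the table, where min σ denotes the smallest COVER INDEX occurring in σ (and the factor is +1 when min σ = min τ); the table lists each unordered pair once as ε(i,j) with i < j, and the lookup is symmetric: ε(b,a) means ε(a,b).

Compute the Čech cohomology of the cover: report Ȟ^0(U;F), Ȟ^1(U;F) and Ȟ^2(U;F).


Ȟ^0 ≅ 0,  Ȟ^1 ≅ Z/2,  Ȟ^2 ≅ 0

cover nerve:
  V12={t2} V15={t9} V23={t4} V34={t3} V45={t5}
C dims 5,5; δ0: rk 5, SNF 1^4·2
Ȟ^0: (5−5)−0=0 ⇒ 0
Ȟ^1: (5−0)−5=0 plus torsion [2] ⇒ Z/2
Ȟ^2: (0−0)−0=0 ⇒ 0


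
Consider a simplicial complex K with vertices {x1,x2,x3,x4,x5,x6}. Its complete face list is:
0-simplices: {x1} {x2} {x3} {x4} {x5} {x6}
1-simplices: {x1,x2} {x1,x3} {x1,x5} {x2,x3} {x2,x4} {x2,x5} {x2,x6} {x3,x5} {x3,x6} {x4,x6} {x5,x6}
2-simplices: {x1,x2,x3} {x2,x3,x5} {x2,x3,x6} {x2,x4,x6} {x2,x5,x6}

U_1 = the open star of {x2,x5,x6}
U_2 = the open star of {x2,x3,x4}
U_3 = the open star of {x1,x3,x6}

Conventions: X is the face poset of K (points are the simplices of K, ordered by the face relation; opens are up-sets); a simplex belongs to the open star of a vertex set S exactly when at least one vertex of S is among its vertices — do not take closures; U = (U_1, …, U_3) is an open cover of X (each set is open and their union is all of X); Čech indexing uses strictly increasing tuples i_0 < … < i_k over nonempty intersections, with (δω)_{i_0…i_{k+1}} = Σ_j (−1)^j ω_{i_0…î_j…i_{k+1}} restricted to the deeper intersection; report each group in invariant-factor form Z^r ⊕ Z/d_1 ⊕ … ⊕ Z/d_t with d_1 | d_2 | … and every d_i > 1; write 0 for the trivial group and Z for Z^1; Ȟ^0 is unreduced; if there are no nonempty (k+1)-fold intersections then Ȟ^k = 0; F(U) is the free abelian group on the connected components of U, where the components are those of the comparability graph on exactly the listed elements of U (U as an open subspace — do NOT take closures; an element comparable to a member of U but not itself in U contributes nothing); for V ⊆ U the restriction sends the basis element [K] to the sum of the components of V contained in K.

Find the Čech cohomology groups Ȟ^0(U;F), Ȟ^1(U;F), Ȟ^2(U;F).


nerve simplices:
  U1={{x2},{x5},{x6},{x1,x2},{x1,x5},{x2,x3},{x2,x4},{x2,x5},{x2,x6},{x3,x5},{x3,x6},{x4,x6},{x5,x6},{x1,x2,x3},{x2,x3,x5},{x2,x3,x6},{x2,x4,x6},{x2,x5,x6}} U2={{x2},{x3},{x4},{x1,x2},{x1,x3},{x2,x3},{x2,x4},{x2,x5},{x2,x6},{x3,x5},{x3,x6},{x4,x6},{x1,x2,x3},{x2,x3,x5},{x2,x3,x6},{x2,x4,x6},{x2,x5,x6}} U3={{x1},{x3},{x6},{x1,x2},{x1,x3},{x1,x5},{x2,x3},{x2,x6},{x3,x5},{x3,x6},{x4,x6},{x5,x6},{x1,x2,x3},{x2,x3,x5},{x2,x3,x6},{x2,x4,x6},{x2,x5,x6}}
  U12={{x2},{x1,x2},{x2,x3},{x2,x4},{x2,x5},{x2,x6},{x3,x5},{x3,x6},{x4,x6},{x1,x2,x3},{x2,x3,x5},{x2,x3,x6},{x2,x4,x6},{x2,x5,x6}} U13={{x6},{x1,x2},{x1,x5},{x2,x3},{x2,x6},{x3,x5},{x3,x6},{x4,x6},{x5,x6},{x1,x2,x3},{x2,x3,x5},{x2,x3,x6},{x2,x4,x6},{x2,x5,x6}} U23={{x3},{x1,x2},{x1,x3},{x2,x3},{x2,x6},{x3,x5},{x3,x6},{x4,x6},{x1,x2,x3},{x2,x3,x5},{x2,x3,x6},{x2,x4,x6},{x2,x5,x6}}
  U123={{x1,x2},{x2,x3},{x2,x6},{x3,x5},{x3,x6},{x4,x6},{x1,x2,x3},{x2,x3,x5},{x2,x3,x6},{x2,x4,x6},{x2,x5,x6}}
components per intersection:
  U1: {{x2},{x5},{x6},{x1,x2},{x1,x5},{x2,x3},{x2,x4},{x2,x5},{x2,x6},{x3,x5},{x3,x6},{x4,x6},{x5,x6},{x1,x2,x3},{x2,x3,x5},{x2,x3,x6},{x2,x4,x6},{x2,x5,x6}}
  U2: {{x2},{x3},{x4},{x1,x2},{x1,x3},{x2,x3},{x2,x4},{x2,x5},{x2,x6},{x3,x5},{x3,x6},{x4,x6},{x1,x2,x3},{x2,x3,x5},{x2,x3,x6},{x2,x4,x6},{x2,x5,x6}}
  U3: {{x1},{x3},{x6},{x1,x2},{x1,x3},{x1,x5},{x2,x3},{x2,x6},{x3,x5},{x3,x6},{x4,x6},{x5,x6},{x1,x2,x3},{x2,x3,x5},{x2,x3,x6},{x2,x4,x6},{x2,x5,x6}}
  U12: {{x2},{x1,x2},{x2,x3},{x2,x4},{x2,x5},{x2,x6},{x3,x5},{x3,x6},{x4,x6},{x1,x2,x3},{x2,x3,x5},{x2,x3,x6},{x2,x4,x6},{x2,x5,x6}}
  U13: {{x6},{x1,x2},{x2,x3},{x2,x6},{x3,x5},{x3,x6},{x4,x6},{x5,x6},{x1,x2,x3},{x2,x3,x5},{x2,x3,x6},{x2,x4,x6},{x2,x5,x6}} {{x1,x5}}
  U23: {{x3},{x1,x2},{x1,x3},{x2,x3},{x2,x6},{x3,x5},{x3,x6},{x4,x6},{x1,x2,x3},{x2,x3,x5},{x2,x3,x6},{x2,x4,x6},{x2,x5,x6}}
  U123: {{x1,x2},{x2,x3},{x2,x6},{x3,x5},{x3,x6},{x4,x6},{x1,x2,x3},{x2,x3,x5},{x2,x3,x6},{x2,x4,x6},{x2,x5,x6}}
C dims 3,4,1; δ0: rk 2, SNF 1^2; δ1: rk 1, SNF 1^1
degree 0: 3−2−0 = 1 → Ȟ^0 ≅ Z
degree 1: 4−1−2 = 1 → Ȟ^1 ≅ Z
degree 2: 1−0−1 = 0 → Ȟ^2 ≅ 0

Ȟ^0 = Z,  Ȟ^1 = Z,  Ȟ^2 = 0


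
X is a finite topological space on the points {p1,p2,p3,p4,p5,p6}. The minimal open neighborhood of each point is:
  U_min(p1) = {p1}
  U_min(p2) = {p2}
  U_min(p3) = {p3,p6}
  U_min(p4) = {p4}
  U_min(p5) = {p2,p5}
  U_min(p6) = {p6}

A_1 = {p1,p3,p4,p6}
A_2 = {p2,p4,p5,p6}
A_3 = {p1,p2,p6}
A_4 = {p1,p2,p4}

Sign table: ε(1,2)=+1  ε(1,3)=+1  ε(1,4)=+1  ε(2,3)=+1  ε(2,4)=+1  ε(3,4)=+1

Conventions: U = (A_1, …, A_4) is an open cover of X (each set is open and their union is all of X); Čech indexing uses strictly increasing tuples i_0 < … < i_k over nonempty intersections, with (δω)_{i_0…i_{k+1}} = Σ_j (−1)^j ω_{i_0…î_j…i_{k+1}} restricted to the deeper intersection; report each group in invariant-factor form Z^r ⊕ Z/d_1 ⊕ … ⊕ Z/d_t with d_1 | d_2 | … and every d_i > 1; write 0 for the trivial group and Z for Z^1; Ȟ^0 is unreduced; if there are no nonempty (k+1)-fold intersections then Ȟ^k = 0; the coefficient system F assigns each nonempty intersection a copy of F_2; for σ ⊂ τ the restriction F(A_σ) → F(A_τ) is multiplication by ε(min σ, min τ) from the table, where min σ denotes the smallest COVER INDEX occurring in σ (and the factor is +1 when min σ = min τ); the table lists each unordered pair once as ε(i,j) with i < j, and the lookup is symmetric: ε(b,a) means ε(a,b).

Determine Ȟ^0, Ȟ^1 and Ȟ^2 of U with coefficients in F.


nerve of the cover:
  A12={p4,p6} A13={p1,p6} A14={p1,p4} A23={p2,p6} A24={p2,p4} A34={p1,p2}
  A123={p6} A124={p4} A134={p1} A234={p2}
C dims 4,6,4; δ0: rk_F2 3; δ1: rk_F2 3
Ȟ^0 = (4 − 3) − 0 = 1, so Ȟ^0 ≅ Z/2
Ȟ^1 = (6 − 3) − 3 = 0, so Ȟ^1 ≅ 0
Ȟ^2 = (4 − 0) − 3 = 1, so Ȟ^2 ≅ Z/2

Ȟ^0 ≅ Z/2, Ȟ^1 ≅ 0, Ȟ^2 ≅ Z/2


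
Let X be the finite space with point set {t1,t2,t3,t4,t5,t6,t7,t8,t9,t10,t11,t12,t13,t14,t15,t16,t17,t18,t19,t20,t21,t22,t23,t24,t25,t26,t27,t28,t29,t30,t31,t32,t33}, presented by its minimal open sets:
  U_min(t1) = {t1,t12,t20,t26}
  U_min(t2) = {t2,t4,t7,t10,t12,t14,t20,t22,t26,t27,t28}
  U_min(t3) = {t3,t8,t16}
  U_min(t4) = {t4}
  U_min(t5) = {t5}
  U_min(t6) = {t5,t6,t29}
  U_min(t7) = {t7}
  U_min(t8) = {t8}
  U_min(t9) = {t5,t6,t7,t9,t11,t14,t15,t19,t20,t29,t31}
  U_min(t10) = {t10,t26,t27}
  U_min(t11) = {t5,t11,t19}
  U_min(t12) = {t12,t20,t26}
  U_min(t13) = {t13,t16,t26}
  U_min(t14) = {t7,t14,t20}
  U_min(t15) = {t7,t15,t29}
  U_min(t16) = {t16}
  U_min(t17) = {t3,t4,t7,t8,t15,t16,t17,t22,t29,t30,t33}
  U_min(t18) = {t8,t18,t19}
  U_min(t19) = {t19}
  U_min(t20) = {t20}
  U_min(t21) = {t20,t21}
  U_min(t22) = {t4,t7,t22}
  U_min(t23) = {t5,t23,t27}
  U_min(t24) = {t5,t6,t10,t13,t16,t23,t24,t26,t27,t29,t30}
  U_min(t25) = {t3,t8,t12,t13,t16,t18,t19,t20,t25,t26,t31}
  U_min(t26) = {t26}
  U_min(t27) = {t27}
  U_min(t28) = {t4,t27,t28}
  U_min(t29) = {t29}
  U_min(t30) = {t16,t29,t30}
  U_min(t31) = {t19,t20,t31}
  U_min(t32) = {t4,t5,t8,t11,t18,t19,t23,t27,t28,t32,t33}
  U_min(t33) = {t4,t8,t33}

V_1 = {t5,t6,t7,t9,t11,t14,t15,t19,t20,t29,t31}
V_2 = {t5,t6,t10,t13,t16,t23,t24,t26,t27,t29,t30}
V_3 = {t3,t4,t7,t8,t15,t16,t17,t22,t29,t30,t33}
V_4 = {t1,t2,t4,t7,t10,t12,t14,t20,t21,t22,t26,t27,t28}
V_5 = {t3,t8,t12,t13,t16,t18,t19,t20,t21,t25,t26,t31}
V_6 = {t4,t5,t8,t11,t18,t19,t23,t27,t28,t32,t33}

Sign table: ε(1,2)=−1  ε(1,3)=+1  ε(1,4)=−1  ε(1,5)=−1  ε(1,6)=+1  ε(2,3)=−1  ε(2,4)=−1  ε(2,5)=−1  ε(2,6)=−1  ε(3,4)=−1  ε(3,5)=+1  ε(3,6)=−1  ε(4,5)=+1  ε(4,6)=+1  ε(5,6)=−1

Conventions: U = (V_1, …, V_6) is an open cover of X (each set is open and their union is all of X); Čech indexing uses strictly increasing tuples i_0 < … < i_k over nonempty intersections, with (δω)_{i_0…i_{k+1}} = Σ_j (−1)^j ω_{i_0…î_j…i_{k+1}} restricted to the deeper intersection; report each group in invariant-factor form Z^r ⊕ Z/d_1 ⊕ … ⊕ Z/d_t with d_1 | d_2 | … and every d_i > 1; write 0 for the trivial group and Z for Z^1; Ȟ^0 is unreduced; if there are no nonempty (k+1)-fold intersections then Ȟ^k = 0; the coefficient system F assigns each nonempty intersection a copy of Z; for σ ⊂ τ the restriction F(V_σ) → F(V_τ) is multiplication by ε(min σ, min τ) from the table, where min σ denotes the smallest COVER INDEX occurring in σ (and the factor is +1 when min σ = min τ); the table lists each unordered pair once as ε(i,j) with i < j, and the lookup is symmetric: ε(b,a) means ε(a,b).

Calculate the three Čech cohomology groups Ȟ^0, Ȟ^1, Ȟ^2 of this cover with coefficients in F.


nonempty overlaps:
  V12={t5,t6,t29} V13={t7,t15,t29} V14={t7,t14,t20} V15={t19,t20,t31} V16={t5,t11,t19} V23={t16,t29,t30} V24={t10,t26,t27} V25={t13,t16,t26} V26={t5,t23,t27} V34={t4,t7,t22} V35={t3,t8,t16} V36={t4,t8,t33} V45={t12,t20,t21,t26} V46={t4,t27,t28} V56={t8,t18,t19}
  V123={t29} V126={t5} V134={t7} V145={t20} V156={t19} V235={t16} V245={t26} V246={t27} V346={t4} V356={t8}
C dims 6,15,10; δ0: rk 6, SNF 1^5·2; δ1: rk 9, SNF 1^9
degree 0: 6−6−0 = 0 → Ȟ^0 ≅ 0
degree 1: 15−9−6 = 0 plus torsion [2] → Ȟ^1 ≅ Z/2
degree 2: 10−0−9 = 1 → Ȟ^2 ≅ Z

Ȟ^0 = 0; Ȟ^1 = Z/2; Ȟ^2 = Z


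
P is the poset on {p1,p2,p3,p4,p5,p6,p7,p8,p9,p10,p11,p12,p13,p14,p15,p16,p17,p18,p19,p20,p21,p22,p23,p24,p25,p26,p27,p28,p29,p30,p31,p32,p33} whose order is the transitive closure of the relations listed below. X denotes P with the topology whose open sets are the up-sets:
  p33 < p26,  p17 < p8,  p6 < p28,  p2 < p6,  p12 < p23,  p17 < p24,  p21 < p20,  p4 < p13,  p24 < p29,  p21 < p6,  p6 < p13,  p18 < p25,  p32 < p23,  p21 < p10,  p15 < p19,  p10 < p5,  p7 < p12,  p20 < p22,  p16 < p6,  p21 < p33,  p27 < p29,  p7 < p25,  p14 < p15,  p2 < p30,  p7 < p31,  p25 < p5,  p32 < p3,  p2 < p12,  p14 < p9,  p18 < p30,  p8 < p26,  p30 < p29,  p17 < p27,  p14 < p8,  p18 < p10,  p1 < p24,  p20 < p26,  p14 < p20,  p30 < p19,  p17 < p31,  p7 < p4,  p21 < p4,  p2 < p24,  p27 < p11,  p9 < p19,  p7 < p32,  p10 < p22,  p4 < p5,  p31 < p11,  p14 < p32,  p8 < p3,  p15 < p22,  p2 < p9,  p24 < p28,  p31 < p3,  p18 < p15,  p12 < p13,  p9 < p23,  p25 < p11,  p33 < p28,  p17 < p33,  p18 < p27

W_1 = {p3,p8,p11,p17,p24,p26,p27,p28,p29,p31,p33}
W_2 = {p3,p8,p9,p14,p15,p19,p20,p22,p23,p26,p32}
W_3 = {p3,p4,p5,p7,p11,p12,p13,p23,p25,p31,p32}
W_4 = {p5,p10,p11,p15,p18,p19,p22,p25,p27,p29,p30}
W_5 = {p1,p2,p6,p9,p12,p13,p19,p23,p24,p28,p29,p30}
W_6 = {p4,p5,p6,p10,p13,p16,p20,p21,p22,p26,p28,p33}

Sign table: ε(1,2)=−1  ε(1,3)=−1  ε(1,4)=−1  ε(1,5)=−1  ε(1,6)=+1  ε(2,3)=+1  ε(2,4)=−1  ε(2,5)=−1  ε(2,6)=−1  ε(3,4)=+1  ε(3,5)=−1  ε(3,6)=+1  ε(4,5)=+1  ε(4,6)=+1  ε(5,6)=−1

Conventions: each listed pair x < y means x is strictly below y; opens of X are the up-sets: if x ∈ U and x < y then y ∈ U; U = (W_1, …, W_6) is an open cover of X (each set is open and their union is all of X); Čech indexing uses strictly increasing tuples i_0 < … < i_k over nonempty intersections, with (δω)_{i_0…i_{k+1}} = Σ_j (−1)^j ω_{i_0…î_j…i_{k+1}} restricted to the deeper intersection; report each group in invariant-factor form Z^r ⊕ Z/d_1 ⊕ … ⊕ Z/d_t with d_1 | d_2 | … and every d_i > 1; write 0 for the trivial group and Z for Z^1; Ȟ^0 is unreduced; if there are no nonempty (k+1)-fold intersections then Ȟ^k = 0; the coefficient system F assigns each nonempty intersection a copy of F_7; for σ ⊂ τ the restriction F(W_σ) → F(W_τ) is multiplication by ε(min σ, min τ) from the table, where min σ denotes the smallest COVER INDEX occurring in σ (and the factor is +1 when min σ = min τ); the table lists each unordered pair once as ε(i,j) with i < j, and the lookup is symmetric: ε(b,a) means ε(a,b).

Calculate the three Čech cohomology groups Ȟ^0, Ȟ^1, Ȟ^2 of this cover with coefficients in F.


cover nerve:
  W12={p3,p8,p26} W13={p3,p11,p31} W14={p11,p27,p29} W15={p24,p28,p29} W16={p26,p28,p33} W23={p3,p23,p32} W24={p15,p19,p22} W25={p9,p19,p23} W26={p20,p22,p26} W34={p5,p11,p25} W35={p12,p13,p23} W36={p4,p5,p13} W45={p19,p29,p30} W46={p5,p10,p22} W56={p6,p13,p28}
  W123={p3} W126={p26} W134={p11} W145={p29} W156={p28} W235={p23} W245={p19} W246={p22} W346={p5} W356={p13}
C dims 6,15,10; δ0: rk_F7 6; δ1: rk_F7 9
Ȟ^0: (6−6)−0=0 ⇒ 0
Ȟ^1: (15−9)−6=0 ⇒ 0
Ȟ^2: (10−0)−9=1 ⇒ Z/7

Ȟ^0 ≅ 0, Ȟ^1 ≅ 0, Ȟ^2 ≅ Z/7


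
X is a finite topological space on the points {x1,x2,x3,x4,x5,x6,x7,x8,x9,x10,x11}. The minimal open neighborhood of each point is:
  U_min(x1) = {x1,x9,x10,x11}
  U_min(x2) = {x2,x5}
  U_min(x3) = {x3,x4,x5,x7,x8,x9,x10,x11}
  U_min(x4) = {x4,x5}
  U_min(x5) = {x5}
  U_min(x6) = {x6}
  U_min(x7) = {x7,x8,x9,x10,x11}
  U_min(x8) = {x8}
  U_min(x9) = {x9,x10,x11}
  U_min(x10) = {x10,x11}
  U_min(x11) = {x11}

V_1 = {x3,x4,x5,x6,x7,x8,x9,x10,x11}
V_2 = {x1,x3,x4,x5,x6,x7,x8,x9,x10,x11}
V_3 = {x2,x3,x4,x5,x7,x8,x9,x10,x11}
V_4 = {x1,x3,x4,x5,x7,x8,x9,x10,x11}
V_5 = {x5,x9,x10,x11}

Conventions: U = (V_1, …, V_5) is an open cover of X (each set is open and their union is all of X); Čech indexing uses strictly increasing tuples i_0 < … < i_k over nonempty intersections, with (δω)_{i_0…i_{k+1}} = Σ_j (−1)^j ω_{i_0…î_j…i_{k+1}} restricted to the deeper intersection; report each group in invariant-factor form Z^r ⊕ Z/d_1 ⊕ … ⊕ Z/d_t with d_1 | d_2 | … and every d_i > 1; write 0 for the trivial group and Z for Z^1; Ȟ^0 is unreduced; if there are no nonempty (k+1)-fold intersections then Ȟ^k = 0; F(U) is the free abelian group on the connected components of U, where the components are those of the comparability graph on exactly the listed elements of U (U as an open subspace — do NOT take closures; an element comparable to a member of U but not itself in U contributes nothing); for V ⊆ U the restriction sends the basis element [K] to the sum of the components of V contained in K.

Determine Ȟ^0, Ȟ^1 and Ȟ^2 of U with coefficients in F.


Ȟ^0 ≅ Z^2,  Ȟ^1 ≅ 0,  Ȟ^2 ≅ 0

nonempty intersections:
  V12={x3,x4,x5,x6,x7,x8,x9,x10,x11} V13={x3,x4,x5,x7,x8,x9,x10,x11} V14={x3,x4,x5,x7,x8,x9,x10,x11} V15={x5,x9,x10,x11} V23={x3,x4,x5,x7,x8,x9,x10,x11} V24={x1,x3,x4,x5,x7,x8,x9,x10,x11} V25={x5,x9,x10,x11} V34={x3,x4,x5,x7,x8,x9,x10,x11} V35={x5,x9,x10,x11} V45={x5,x9,x10,x11}
  V123={x3,x4,x5,x7,x8,x9,x10,x11} V124={x3,x4,x5,x7,x8,x9,x10,x11} V125={x5,x9,x10,x11} V134={x3,x4,x5,x7,x8,x9,x10,x11} V135={x5,x9,x10,x11} V145={x5,x9,x10,x11} V234={x3,x4,x5,x7,x8,x9,x10,x11} V235={x5,x9,x10,x11} V245={x5,x9,x10,x11} V345={x5,x9,x10,x11}
  V1234={x3,x4,x5,x7,x8,x9,x10,x11} V1235={x5,x9,x10,x11} V1245={x5,x9,x10,x11} V1345={x5,x9,x10,x11} V2345={x5,x9,x10,x11}
  V12345={x5,x9,x10,x11}
components per intersection:
  V1: {x3,x4,x5,x7,x8,x9,x10,x11} {x6}
  V2: {x1,x3,x4,x5,x7,x8,x9,x10,x11} {x6}
  V3: {x2,x3,x4,x5,x7,x8,x9,x10,x11}
  V4: {x1,x3,x4,x5,x7,x8,x9,x10,x11}
  V5: {x5} {x9,x10,x11}
  V12: {x3,x4,x5,x7,x8,x9,x10,x11} {x6}
  V13: {x3,x4,x5,x7,x8,x9,x10,x11}
  V14: {x3,x4,x5,x7,x8,x9,x10,x11}
  V15: {x5} {x9,x10,x11}
  V23: {x3,x4,x5,x7,x8,x9,x10,x11}
  V24: {x1,x3,x4,x5,x7,x8,x9,x10,x11}
  V25: {x5} {x9,x10,x11}
  V34: {x3,x4,x5,x7,x8,x9,x10,x11}
  V35: {x5} {x9,x10,x11}
  V45: {x5} {x9,x10,x11}
  V123: {x3,x4,x5,x7,x8,x9,x10,x11}
  V124: {x3,x4,x5,x7,x8,x9,x10,x11}
  V125: {x5} {x9,x10,x11}
  V134: {x3,x4,x5,x7,x8,x9,x10,x11}
  V135: {x5} {x9,x10,x11}
  V145: {x5} {x9,x10,x11}
  V234: {x3,x4,x5,x7,x8,x9,x10,x11}
  V235: {x5} {x9,x10,x11}
  V245: {x5} {x9,x10,x11}
  V345: {x5} {x9,x10,x11}
  V1234: {x3,x4,x5,x7,x8,x9,x10,x11}
  V1235: {x5} {x9,x10,x11}
  V1245: {x5} {x9,x10,x11}
  V1345: {x5} {x9,x10,x11}
  V2345: {x5} {x9,x10,x11}
  V12345: {x5} {x9,x10,x11}
C dims 8,15,16,9; δ0: rk 6, SNF 1^6; δ1: rk 9, SNF 1^9; δ2: rk 7, SNF 1^7
Ȟ^0: (8−6)−0=2 ⇒ Z^2
Ȟ^1: (15−9)−6=0 ⇒ 0
Ȟ^2: (16−7)−9=0 ⇒ 0


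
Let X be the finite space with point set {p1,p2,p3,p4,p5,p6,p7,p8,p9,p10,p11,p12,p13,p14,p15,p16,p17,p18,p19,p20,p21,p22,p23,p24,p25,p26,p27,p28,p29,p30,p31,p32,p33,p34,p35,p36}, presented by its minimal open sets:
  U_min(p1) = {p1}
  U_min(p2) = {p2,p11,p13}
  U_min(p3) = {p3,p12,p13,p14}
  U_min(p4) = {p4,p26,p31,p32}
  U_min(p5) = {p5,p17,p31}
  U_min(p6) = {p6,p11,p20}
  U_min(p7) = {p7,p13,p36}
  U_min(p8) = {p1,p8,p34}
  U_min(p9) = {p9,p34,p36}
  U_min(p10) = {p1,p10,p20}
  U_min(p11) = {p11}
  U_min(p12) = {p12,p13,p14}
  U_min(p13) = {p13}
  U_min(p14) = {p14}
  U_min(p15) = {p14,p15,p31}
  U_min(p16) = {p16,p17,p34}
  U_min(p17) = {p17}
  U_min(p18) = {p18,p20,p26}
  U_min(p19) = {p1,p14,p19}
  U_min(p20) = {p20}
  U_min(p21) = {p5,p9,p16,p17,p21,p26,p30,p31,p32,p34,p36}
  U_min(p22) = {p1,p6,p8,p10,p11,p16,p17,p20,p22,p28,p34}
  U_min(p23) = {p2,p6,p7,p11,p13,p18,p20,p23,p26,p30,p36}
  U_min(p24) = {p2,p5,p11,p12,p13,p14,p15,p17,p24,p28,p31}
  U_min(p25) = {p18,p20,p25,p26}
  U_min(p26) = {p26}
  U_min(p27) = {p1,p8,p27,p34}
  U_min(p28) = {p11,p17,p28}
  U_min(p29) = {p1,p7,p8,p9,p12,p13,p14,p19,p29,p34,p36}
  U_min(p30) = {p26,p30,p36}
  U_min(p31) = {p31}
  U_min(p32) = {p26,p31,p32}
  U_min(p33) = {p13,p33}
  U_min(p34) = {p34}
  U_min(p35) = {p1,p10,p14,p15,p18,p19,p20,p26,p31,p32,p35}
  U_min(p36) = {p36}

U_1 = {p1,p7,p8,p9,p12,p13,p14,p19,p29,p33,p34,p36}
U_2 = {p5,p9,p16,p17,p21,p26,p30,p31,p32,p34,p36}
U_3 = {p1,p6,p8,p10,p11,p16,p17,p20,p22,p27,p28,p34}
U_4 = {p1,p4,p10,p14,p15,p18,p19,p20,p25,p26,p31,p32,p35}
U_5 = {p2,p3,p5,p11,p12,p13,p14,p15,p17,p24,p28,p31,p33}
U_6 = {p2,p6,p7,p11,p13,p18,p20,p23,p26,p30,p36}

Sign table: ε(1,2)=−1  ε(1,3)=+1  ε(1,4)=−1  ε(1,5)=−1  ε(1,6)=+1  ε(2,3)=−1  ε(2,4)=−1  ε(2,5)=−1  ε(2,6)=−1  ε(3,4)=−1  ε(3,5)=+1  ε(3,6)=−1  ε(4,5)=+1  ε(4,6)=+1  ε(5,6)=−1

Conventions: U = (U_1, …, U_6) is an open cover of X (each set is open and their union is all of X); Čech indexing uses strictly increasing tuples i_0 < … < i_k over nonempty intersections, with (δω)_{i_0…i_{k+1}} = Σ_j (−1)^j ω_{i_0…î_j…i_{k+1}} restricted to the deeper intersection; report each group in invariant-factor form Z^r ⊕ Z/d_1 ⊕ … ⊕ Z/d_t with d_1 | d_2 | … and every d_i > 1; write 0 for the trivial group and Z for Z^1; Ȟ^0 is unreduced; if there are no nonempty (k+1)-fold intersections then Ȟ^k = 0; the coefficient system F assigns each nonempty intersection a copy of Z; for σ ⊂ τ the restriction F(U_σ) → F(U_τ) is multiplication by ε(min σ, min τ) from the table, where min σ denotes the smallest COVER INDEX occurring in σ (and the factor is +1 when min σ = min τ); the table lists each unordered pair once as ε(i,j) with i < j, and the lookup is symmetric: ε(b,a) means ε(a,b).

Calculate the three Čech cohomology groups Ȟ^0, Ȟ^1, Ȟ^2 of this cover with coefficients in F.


intersection data:
  U12={p9,p34,p36} U13={p1,p8,p34} U14={p1,p14,p19} U15={p12,p13,p14,p33} U16={p7,p13,p36} U23={p16,p17,p34} U24={p26,p31,p32} U25={p5,p17,p31} U26={p26,p30,p36} U34={p1,p10,p20} U35={p11,p17,p28} U36={p6,p11,p20} U45={p14,p15,p31} U46={p18,p20,p26} U56={p2,p11,p13}
  U123={p34} U126={p36} U134={p1} U145={p14} U156={p13} U235={p17} U245={p31} U246={p26} U346={p20} U356={p11}
C dims 6,15,10; δ0: rk 6, SNF 1^5·2; δ1: rk 9, SNF 1^9
Ȟ^0 = (6 − 6) − 0 = 0, so Ȟ^0 ≅ 0
Ȟ^1 = (15 − 9) − 6 = 0 plus torsion [2], so Ȟ^1 ≅ Z/2
Ȟ^2 = (10 − 0) − 9 = 1, so Ȟ^2 ≅ Z

Ȟ^0 = 0; Ȟ^1 = Z/2; Ȟ^2 = Z


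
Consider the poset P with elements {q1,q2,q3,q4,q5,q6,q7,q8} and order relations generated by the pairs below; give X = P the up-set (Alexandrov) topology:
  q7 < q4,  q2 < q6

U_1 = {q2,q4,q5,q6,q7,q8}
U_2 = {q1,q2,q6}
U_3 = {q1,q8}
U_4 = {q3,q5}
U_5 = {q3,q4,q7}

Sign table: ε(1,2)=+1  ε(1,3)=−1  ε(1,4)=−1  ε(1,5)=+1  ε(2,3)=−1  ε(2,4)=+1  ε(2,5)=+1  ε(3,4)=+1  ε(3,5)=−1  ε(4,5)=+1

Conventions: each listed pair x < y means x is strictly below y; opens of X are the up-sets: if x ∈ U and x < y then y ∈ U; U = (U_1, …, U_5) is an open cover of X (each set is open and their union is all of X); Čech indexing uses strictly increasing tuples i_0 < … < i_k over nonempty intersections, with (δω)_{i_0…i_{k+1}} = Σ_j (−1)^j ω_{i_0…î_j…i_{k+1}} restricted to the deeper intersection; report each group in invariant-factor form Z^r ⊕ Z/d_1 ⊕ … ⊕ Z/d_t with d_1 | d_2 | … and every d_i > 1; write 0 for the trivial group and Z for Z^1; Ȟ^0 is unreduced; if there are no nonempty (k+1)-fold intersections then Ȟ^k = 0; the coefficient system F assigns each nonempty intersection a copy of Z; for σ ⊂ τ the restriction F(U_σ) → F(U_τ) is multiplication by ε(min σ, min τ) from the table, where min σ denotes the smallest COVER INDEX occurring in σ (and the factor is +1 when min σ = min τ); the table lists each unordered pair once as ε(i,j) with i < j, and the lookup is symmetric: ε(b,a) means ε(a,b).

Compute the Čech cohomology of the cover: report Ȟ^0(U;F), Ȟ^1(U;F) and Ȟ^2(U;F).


Ȟ^0 ≅ 0, Ȟ^1 ≅ Z ⊕ Z/2 and Ȟ^2 ≅ 0

nonempty overlaps:
  U12={q2,q6} U13={q8} U14={q5} U15={q4,q7} U23={q1} U45={q3}
C dims 5,6; δ0: rk 5, SNF 1^4·2
degree 0: 5−5−0 = 0 → Ȟ^0 ≅ 0
degree 1: 6−0−5 = 1 plus torsion [2] → Ȟ^1 ≅ Z ⊕ Z/2
degree 2: 0−0−0 = 0 → Ȟ^2 ≅ 0


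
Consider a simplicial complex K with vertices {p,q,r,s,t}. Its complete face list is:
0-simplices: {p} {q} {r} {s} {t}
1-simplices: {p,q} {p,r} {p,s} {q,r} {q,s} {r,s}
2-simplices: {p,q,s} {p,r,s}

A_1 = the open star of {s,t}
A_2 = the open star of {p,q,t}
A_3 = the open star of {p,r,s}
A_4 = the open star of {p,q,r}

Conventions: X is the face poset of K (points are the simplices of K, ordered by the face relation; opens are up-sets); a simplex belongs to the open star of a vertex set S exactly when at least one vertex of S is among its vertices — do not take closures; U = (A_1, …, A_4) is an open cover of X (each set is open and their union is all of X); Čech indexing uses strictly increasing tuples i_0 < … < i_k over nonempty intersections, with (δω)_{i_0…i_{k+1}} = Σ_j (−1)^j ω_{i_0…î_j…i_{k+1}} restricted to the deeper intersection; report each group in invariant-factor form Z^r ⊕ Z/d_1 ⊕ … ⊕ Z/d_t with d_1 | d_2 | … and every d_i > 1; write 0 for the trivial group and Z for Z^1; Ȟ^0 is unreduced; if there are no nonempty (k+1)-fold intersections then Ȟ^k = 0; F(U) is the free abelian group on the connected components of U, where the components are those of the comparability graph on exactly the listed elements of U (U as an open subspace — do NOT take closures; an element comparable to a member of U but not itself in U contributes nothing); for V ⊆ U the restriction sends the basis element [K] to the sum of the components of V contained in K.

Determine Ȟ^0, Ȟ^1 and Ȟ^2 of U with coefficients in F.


nerve simplices:
  A1={{s},{t},{p,s},{q,s},{r,s},{p,q,s},{p,r,s}} A2={{p},{q},{t},{p,q},{p,r},{p,s},{q,r},{q,s},{p,q,s},{p,r,s}} A3={{p},{r},{s},{p,q},{p,r},{p,s},{q,r},{q,s},{r,s},{p,q,s},{p,r,s}} A4={{p},{q},{r},{p,q},{p,r},{p,s},{q,r},{q,s},{r,s},{p,q,s},{p,r,s}}
  A12={{t},{p,s},{q,s},{p,q,s},{p,r,s}} A13={{s},{p,s},{q,s},{r,s},{p,q,s},{p,r,s}} A14={{p,s},{q,s},{r,s},{p,q,s},{p,r,s}} A23={{p},{p,q},{p,r},{p,s},{q,r},{q,s},{p,q,s},{p,r,s}} A24={{p},{q},{p,q},{p,r},{p,s},{q,r},{q,s},{p,q,s},{p,r,s}} A34={{p},{r},{p,q},{p,r},{p,s},{q,r},{q,s},{r,s},{p,q,s},{p,r,s}}
  A123={{p,s},{q,s},{p,q,s},{p,r,s}} A124={{p,s},{q,s},{p,q,s},{p,r,s}} A134={{p,s},{q,s},{r,s},{p,q,s},{p,r,s}} A234={{p},{p,q},{p,r},{p,s},{q,r},{q,s},{p,q,s},{p,r,s}}
  A1234={{p,s},{q,s},{p,q,s},{p,r,s}}
components per intersection:
  A1: {{s},{p,s},{q,s},{r,s},{p,q,s},{p,r,s}} {{t}}
  A2: {{p},{q},{p,q},{p,r},{p,s},{q,r},{q,s},{p,q,s},{p,r,s}} {{t}}
  A3: {{p},{r},{s},{p,q},{p,r},{p,s},{q,r},{q,s},{r,s},{p,q,s},{p,r,s}}
  A4: {{p},{q},{r},{p,q},{p,r},{p,s},{q,r},{q,s},{r,s},{p,q,s},{p,r,s}}
  A12: {{t}} {{p,s},{q,s},{p,q,s},{p,r,s}}
  A13: {{s},{p,s},{q,s},{r,s},{p,q,s},{p,r,s}}
  A14: {{p,s},{q,s},{r,s},{p,q,s},{p,r,s}}
  A23: {{p},{p,q},{p,r},{p,s},{q,s},{p,q,s},{p,r,s}} {{q,r}}
  A24: {{p},{q},{p,q},{p,r},{p,s},{q,r},{q,s},{p,q,s},{p,r,s}}
  A34: {{p},{r},{p,q},{p,r},{p,s},{q,r},{q,s},{r,s},{p,q,s},{p,r,s}}
  A123: {{p,s},{q,s},{p,q,s},{p,r,s}}
  A124: {{p,s},{q,s},{p,q,s},{p,r,s}}
  A134: {{p,s},{q,s},{r,s},{p,q,s},{p,r,s}}
  A234: {{p},{p,q},{p,r},{p,s},{q,s},{p,q,s},{p,r,s}} {{q,r}}
  A1234: {{p,s},{q,s},{p,q,s},{p,r,s}}
C dims 6,8,5,1; δ0: rk 4, SNF 1^4; δ1: rk 4, SNF 1^4; δ2: rk 1, SNF 1^1
degree 0: 6−4−0 = 2 → Ȟ^0 ≅ Z^2
degree 1: 8−4−4 = 0 → Ȟ^1 ≅ 0
degree 2: 5−1−4 = 0 → Ȟ^2 ≅ 0

Ȟ^0 = Z^2, Ȟ^1 = 0, Ȟ^2 = 0


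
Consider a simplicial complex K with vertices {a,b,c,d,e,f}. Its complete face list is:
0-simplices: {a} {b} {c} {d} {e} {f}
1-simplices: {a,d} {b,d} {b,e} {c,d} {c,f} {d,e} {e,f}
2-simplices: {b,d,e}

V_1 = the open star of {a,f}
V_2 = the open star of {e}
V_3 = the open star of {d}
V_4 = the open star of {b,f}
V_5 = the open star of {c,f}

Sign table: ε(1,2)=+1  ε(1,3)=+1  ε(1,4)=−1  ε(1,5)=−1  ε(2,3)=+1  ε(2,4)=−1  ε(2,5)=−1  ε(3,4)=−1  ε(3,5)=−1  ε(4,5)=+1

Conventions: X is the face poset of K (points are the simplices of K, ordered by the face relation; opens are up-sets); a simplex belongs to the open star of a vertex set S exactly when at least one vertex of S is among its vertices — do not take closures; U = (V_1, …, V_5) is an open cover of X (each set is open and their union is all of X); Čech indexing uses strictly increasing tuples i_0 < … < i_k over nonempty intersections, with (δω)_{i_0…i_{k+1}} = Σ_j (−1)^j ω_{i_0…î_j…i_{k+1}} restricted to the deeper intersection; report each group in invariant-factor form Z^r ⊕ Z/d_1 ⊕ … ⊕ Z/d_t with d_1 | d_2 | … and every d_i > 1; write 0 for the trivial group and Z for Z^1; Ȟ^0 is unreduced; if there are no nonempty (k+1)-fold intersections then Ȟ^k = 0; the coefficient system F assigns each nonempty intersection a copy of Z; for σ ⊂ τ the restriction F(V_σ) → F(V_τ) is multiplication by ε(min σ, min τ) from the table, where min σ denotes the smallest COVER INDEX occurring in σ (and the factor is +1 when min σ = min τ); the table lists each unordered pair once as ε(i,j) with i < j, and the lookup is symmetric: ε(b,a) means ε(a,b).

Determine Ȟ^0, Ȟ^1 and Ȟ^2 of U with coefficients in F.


Ȟ^0(U;F) ≅ Z; Ȟ^1(U;F) ≅ Z^2; Ȟ^2(U;F) ≅ 0

intersection data:
  V1={{a},{f},{a,d},{c,f},{e,f}} V2={{e},{b,e},{d,e},{e,f},{b,d,e}} V3={{d},{a,d},{b,d},{c,d},{d,e},{b,d,e}} V4={{b},{f},{b,d},{b,e},{c,f},{e,f},{b,d,e}} V5={{c},{f},{c,d},{c,f},{e,f}}
  V12={{e,f}} V13={{a,d}} V14={{f},{c,f},{e,f}} V15={{f},{c,f},{e,f}} V23={{d,e},{b,d,e}} V24={{b,e},{e,f},{b,d,e}} V25={{e,f}} V34={{b,d},{b,d,e}} V35={{c,d}} V45={{f},{c,f},{e,f}}
  V124={{e,f}} V125={{e,f}} V145={{f},{c,f},{e,f}} V234={{b,d,e}} V245={{e,f}}
  V1245={{e,f}}
C dims 5,10,5,1; δ0: rk 4, SNF 1^4; δ1: rk 4, SNF 1^4; δ2: rk 1, SNF 1^1
Ȟ^0 = (5 − 4) − 0 = 1, so Ȟ^0 ≅ Z
Ȟ^1 = (10 − 4) − 4 = 2, so Ȟ^1 ≅ Z^2
Ȟ^2 = (5 − 1) − 4 = 0, so Ȟ^2 ≅ 0


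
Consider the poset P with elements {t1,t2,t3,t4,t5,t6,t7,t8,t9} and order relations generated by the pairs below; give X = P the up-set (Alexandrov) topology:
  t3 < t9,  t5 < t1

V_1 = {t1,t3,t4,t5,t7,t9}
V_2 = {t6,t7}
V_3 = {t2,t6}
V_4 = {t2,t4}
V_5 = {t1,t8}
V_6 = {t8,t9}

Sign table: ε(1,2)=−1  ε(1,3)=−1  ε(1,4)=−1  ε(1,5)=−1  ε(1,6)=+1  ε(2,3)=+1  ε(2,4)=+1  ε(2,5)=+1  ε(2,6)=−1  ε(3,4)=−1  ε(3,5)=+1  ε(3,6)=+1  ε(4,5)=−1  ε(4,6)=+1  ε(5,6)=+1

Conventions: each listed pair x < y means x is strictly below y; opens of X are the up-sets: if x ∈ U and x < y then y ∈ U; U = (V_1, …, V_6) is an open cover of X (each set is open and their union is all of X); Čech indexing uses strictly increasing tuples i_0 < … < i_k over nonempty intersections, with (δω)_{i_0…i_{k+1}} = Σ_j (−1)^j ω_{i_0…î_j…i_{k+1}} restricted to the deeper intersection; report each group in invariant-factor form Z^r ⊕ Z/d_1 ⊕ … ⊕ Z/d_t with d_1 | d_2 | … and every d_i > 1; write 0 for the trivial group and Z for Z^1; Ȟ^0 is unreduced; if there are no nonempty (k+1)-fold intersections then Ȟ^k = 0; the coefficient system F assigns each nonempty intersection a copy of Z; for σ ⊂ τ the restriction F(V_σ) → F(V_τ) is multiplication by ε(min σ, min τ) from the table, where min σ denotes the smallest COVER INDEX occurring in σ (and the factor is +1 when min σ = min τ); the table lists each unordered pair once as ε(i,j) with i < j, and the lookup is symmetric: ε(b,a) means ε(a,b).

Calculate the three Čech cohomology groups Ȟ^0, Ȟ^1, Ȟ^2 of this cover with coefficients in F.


nonempty overlaps:
  V12={t7} V14={t4} V15={t1} V16={t9} V23={t6} V34={t2} V56={t8}
C dims 6,7; δ0: rk 6, SNF 1^5·2
degree 0: 6−6−0 = 0 → Ȟ^0 ≅ 0
degree 1: 7−0−6 = 1 plus torsion [2] → Ȟ^1 ≅ Z ⊕ Z/2
degree 2: 0−0−0 = 0 → Ȟ^2 ≅ 0

Ȟ^0(U;F) ≅ 0; Ȟ^1(U;F) ≅ Z ⊕ Z/2; Ȟ^2(U;F) ≅ 0


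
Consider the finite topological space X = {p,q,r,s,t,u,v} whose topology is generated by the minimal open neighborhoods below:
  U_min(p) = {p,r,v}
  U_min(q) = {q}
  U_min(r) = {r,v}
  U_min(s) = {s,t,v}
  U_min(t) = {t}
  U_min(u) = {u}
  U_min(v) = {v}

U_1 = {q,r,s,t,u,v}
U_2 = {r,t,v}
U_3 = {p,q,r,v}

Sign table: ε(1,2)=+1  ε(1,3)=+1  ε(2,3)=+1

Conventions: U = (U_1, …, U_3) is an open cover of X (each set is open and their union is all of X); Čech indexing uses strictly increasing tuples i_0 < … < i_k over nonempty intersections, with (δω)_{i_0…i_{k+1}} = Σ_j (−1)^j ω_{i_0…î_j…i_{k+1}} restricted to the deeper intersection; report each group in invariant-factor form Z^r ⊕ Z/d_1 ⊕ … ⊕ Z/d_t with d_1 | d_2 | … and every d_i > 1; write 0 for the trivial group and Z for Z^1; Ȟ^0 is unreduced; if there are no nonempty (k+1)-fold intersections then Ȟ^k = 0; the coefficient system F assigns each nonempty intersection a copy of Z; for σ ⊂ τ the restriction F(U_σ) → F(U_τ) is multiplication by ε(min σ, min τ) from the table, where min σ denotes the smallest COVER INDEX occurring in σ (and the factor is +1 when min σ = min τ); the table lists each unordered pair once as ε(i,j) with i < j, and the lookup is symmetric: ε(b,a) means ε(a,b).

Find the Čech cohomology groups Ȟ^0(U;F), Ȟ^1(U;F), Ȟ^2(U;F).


intersection data:
  U12={r,t,v} U13={q,r,v} U23={r,v}
  U123={r,v}
C dims 3,3,1; δ0: rk 2, SNF 1^2; δ1: rk 1, SNF 1^1
Ȟ^0 = (3 − 2) − 0 = 1, so Ȟ^0 ≅ Z
Ȟ^1 = (3 − 1) − 2 = 0, so Ȟ^1 ≅ 0
Ȟ^2 = (1 − 0) − 1 = 0, so Ȟ^2 ≅ 0

Ȟ^0 ≅ Z; Ȟ^1 ≅ 0; Ȟ^2 ≅ 0


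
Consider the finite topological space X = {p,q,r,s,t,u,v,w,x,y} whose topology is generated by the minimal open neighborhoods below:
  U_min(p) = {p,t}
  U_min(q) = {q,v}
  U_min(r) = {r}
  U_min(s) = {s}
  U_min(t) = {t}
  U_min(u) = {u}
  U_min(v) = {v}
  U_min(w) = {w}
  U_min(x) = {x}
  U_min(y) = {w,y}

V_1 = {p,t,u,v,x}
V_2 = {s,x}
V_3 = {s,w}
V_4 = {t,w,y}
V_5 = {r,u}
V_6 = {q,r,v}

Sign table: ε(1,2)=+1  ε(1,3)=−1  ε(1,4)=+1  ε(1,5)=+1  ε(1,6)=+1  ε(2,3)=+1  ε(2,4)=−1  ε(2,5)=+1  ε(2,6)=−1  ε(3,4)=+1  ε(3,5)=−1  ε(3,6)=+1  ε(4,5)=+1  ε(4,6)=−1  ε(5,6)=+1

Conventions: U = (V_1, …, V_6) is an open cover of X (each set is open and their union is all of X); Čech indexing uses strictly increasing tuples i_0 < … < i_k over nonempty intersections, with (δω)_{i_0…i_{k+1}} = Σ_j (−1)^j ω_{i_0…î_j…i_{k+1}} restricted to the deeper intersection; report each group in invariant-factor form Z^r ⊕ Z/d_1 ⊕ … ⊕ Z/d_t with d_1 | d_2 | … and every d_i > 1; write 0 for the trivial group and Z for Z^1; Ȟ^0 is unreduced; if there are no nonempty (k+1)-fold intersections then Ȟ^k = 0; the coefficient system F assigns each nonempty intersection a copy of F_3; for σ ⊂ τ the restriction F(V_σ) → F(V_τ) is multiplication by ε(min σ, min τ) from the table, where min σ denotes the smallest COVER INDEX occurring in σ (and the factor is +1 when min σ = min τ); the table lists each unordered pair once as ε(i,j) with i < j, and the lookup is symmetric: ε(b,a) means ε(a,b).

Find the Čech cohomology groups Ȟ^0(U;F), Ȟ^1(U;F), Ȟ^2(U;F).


Ȟ^0(U;F) ≅ Z/3,  Ȟ^1(U;F) ≅ Z/3 ⊕ Z/3,  Ȟ^2(U;F) ≅ 0

nerve simplices:
  V12={x} V14={t} V15={u} V16={v} V23={s} V34={w} V56={r}
C dims 6,7; δ0: rk_F3 5
degree 0: 6−5−0 = 1 → Ȟ^0 ≅ Z/3
degree 1: 7−0−5 = 2 → Ȟ^1 ≅ Z/3 ⊕ Z/3
degree 2: 0−0−0 = 0 → Ȟ^2 ≅ 0


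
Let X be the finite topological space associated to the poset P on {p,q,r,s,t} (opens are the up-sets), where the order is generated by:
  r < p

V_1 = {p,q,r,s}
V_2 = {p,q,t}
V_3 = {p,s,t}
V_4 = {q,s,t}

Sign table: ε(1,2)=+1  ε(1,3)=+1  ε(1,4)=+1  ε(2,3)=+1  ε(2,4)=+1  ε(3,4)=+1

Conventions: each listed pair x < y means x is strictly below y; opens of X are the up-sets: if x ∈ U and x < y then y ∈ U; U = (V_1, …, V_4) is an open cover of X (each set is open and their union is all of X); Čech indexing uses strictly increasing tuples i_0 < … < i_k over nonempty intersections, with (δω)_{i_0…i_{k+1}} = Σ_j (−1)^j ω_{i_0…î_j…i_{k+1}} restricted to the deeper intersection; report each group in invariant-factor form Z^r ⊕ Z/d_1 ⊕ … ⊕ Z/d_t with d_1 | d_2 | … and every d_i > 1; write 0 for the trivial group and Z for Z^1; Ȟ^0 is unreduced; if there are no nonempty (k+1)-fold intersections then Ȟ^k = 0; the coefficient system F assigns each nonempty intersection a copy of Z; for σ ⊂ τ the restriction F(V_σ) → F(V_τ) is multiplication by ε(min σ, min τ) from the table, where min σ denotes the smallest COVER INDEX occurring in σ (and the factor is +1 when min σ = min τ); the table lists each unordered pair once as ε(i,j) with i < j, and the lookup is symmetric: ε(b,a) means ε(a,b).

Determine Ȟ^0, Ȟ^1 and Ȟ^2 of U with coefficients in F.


Ȟ^0 = Z,  Ȟ^1 = 0,  Ȟ^2 = Z

nerve of the cover:
  V12={p,q} V13={p,s} V14={q,s} V23={p,t} V24={q,t} V34={s,t}
  V123={p} V124={q} V134={s} V234={t}
C dims 4,6,4; δ0: rk 3, SNF 1^3; δ1: rk 3, SNF 1^3
Ȟ^0 = (4 − 3) − 0 = 1, so Ȟ^0 ≅ Z
Ȟ^1 = (6 − 3) − 3 = 0, so Ȟ^1 ≅ 0
Ȟ^2 = (4 − 0) − 3 = 1, so Ȟ^2 ≅ Z


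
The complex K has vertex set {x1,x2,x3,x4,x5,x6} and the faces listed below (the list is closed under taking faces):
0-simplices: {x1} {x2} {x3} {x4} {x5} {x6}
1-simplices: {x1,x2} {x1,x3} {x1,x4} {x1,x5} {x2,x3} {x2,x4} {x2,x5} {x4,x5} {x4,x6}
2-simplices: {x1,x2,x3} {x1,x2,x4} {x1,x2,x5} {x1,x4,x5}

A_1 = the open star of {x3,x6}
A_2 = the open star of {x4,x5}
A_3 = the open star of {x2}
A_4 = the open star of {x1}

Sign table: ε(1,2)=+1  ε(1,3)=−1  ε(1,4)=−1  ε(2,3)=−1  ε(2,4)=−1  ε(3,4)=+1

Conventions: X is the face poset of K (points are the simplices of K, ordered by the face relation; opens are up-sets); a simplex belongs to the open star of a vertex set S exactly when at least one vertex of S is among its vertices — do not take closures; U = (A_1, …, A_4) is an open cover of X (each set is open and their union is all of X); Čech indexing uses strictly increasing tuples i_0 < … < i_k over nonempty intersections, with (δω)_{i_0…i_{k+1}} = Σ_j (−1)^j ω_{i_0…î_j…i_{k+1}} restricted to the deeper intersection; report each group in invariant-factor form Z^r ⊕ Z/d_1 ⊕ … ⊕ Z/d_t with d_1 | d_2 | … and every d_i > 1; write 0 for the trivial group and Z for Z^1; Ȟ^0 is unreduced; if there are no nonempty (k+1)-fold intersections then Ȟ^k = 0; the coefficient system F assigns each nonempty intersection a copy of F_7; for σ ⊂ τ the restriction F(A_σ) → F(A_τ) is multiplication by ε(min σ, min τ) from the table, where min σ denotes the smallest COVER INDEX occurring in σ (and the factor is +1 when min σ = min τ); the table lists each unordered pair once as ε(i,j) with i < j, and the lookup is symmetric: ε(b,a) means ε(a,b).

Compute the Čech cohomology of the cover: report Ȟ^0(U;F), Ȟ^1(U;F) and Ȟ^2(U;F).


cover nerve:
  A1={{x3},{x6},{x1,x3},{x2,x3},{x4,x6},{x1,x2,x3}} A2={{x4},{x5},{x1,x4},{x1,x5},{x2,x4},{x2,x5},{x4,x5},{x4,x6},{x1,x2,x4},{x1,x2,x5},{x1,x4,x5}} A3={{x2},{x1,x2},{x2,x3},{x2,x4},{x2,x5},{x1,x2,x3},{x1,x2,x4},{x1,x2,x5}} A4={{x1},{x1,x2},{x1,x3},{x1,x4},{x1,x5},{x1,x2,x3},{x1,x2,x4},{x1,x2,x5},{x1,x4,x5}}
  A12={{x4,x6}} A13={{x2,x3},{x1,x2,x3}} A14={{x1,x3},{x1,x2,x3}} A23={{x2,x4},{x2,x5},{x1,x2,x4},{x1,x2,x5}} A24={{x1,x4},{x1,x5},{x1,x2,x4},{x1,x2,x5},{x1,x4,x5}} A34={{x1,x2},{x1,x2,x3},{x1,x2,x4},{x1,x2,x5}}
  A134={{x1,x2,x3}} A234={{x1,x2,x4},{x1,x2,x5}}
C dims 4,6,2; δ0: rk_F7 3; δ1: rk_F7 2
Ȟ^0: (4−3)−0=1 ⇒ Z/7
Ȟ^1: (6−2)−3=1 ⇒ Z/7
Ȟ^2: (2−0)−2=0 ⇒ 0

Ȟ^0(U;F) ≅ Z/7, Ȟ^1(U;F) ≅ Z/7, Ȟ^2(U;F) ≅ 0
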